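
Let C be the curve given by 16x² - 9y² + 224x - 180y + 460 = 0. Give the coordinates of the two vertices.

(-7, -18) and (-7, -2)

Group: 16(x² + 14x) -9(y² + 20y) = -460
Complete the square in x and y: 16(x + 7)² -9(y + 10)² = -460 + 784 - 900 = -576
Dividing both sides by -576: (y + 10)²/64 - (x + 7)²/36 = 1
Hyperbola, center (-7, -10), transverse axis vertical; a² = 64, b² = 36.
a = 8. Vertices at (h, k ± a).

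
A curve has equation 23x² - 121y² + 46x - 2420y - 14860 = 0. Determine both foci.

Group: 23(x² + 2x) -121(y² + 20y) = 14860
Complete the square: 23(x + 1)² -121(y + 10)² = 14860 + 23 - 12100 = 2783
Divide through by 2783 to get (x + 1)²/121 - (y + 10)²/23 = 1.
Hyperbola, center (-1, -10), transverse axis horizontal; a² = 121, b² = 23.
c² = a² + b² = 121 + 23 = 144, so c = 12.
Foci lie on the horizontal axis through the center: (h ± c, k).

(-13, -10) and (11, -10)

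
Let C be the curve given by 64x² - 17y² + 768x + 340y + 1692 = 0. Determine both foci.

(-6, 1) and (-6, 19)

Collect terms: 64(x² + 12x) -17(y² - 20y) = -1692
Complete the square in x and y: 64(x + 6)² -17(y - 10)² = -1692 + 2304 - 1700 = -1088
Divide through by -1088 to get (y - 10)²/64 - (x + 6)²/17 = 1.
Hyperbola, center (-6, 10), transverse axis vertical; a² = 64, b² = 17.
c² = a² + b² = 64 + 17 = 81, so c = 9.
Foci lie on the vertical axis through the center: (h, k ± c).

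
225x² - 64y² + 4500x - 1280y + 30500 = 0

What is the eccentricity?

e = 17/15

Group the x- and y-terms: 225(x² + 20x) -64(y² + 20y) = -30500
Completing the square gives 225(x + 10)² -64(y + 10)² = -30500 + 22500 - 6400 = -14400.
Divide through by -14400 to get (y + 10)²/225 - (x + 10)²/64 = 1.
Hyperbola, center (-10, -10), transverse axis vertical; a² = 225, b² = 64.
c² = a² + b² = 289, so c = 17.
e = c/a = 17/15.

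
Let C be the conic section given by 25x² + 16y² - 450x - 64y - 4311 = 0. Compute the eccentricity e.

Group the x- and y-terms: 25(x² - 18x) + 16(y² - 4y) = 4311
Complete the square in x and y: 25(x - 9)² + 16(y - 2)² = 4311 + 2025 + 64 = 6400
Divide by 6400: (x - 9)²/256 + (y - 2)²/400 = 1
Ellipse, center (9, 2), major axis vertical; a² = 400, b² = 256.
c² = a² - b² = 144, so c = 12.
e = c/a = 12/20 = 3/5.

e = 3/5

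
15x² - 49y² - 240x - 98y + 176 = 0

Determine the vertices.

(1, -1) and (15, -1)

Collect terms: 15(x² - 16x) -49(y² + 2y) = -176
Complete the square in x and y: 15(x - 8)² -49(y + 1)² = -176 + 960 - 49 = 735
Dividing both sides by 735: (x - 8)²/49 - (y + 1)²/15 = 1
Hyperbola, center (8, -1), transverse axis horizontal; a² = 49, b² = 15.
a = 7. Vertices at (h ± a, k).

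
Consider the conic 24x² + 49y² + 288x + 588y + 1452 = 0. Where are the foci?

Collect terms: 24(x² + 12x) + 49(y² + 12y) = -1452
Completing the square gives 24(x + 6)² + 49(y + 6)² = -1452 + 864 + 1764 = 1176.
Divide by 1176: (x + 6)²/49 + (y + 6)²/24 = 1
Ellipse, center (-6, -6), major axis horizontal; a² = 49, b² = 24.
c² = a² - b² = 49 - 24 = 25, so c = 5.
Foci lie on the horizontal axis through the center: (h ± c, k).

(-11, -6) and (-1, -6)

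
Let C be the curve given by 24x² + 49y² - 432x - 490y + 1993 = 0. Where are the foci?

(4, 5) and (14, 5)

24(x² - 18x) + 49(y² - 10y) = -1993
24(x - 9)² + 49(y - 5)² = -1993 + 1944 + 1225 = 1176
Dividing both sides by 1176: (x - 9)²/49 + (y - 5)²/24 = 1
Ellipse, center (9, 5), major axis horizontal; a² = 49, b² = 24.
c² = a² - b² = 49 - 24 = 25, so c = 5.
Foci lie on the horizontal axis through the center: (h ± c, k).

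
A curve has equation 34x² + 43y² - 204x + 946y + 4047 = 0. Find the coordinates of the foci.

34(x² - 6x) + 43(y² + 22y) = -4047
Completing the square gives 34(x - 3)² + 43(y + 11)² = -4047 + 306 + 5203 = 1462.
Divide by 1462: (x - 3)²/43 + (y + 11)²/34 = 1
Ellipse, center (3, -11), major axis horizontal; a² = 43, b² = 34.
c² = a² - b² = 43 - 34 = 9, so c = 3.
Foci lie on the horizontal axis through the center: (h ± c, k).

(0, -11) and (6, -11)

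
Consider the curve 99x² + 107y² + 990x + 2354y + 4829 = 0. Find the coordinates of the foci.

(-5 - 2√2, -11) and (-5 + 2√2, -11)

Collect terms: 99(x² + 10x) + 107(y² + 22y) = -4829
Complete the square in x and y: 99(x + 5)² + 107(y + 11)² = -4829 + 2475 + 12947 = 10593
Divide through by 10593 to get (x + 5)²/107 + (y + 11)²/99 = 1.
Ellipse, center (-5, -11), major axis horizontal; a² = 107, b² = 99.
c² = a² - b² = 107 - 99 = 8, so c = 2√2.
Foci lie on the horizontal axis through the center: (h ± c, k).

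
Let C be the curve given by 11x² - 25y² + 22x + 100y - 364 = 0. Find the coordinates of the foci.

(-7, 2) and (5, 2)

Collect terms: 11(x² + 2x) -25(y² - 4y) = 364
Complete the square: 11(x + 1)² -25(y - 2)² = 364 + 11 - 100 = 275
Divide through by 275 to get (x + 1)²/25 - (y - 2)²/11 = 1.
Hyperbola, center (-1, 2), transverse axis horizontal; a² = 25, b² = 11.
c² = a² + b² = 25 + 11 = 36, so c = 6.
Foci lie on the horizontal axis through the center: (h ± c, k).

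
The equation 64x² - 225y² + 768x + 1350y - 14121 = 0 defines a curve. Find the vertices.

(-21, 3) and (9, 3)

Rearranging, 64(x² + 12x) -225(y² - 6y) = 14121.
Complete the square in x and y: 64(x + 6)² -225(y - 3)² = 14121 + 2304 - 2025 = 14400
Divide by 14400: (x + 6)²/225 - (y - 3)²/64 = 1
Hyperbola, center (-6, 3), transverse axis horizontal; a² = 225, b² = 64.
a = 15. Vertices at (h ± a, k).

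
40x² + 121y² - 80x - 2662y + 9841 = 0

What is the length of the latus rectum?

80/11

Collect terms: 40(x² - 2x) + 121(y² - 22y) = -9841
Completing the square gives 40(x - 1)² + 121(y - 11)² = -9841 + 40 + 14641 = 4840.
Divide through by 4840 to get (x - 1)²/121 + (y - 11)²/40 = 1.
Ellipse, center (1, 11), major axis horizontal; a² = 121, b² = 40.
Latus rectum length = 2b²/a = 2·40/11 = 80/11.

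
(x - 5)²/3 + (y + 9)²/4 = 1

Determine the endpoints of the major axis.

(5, -11) and (5, -7)

Center (5, -9). The larger denominator 4 sits under the y-term, so the major axis is vertical; a² = 4, b² = 3.
a = 2. Vertices at (h, k ± a).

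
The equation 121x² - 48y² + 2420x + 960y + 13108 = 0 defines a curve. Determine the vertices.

(-10, -1) and (-10, 21)

Collect terms: 121(x² + 20x) -48(y² - 20y) = -13108
Completing the square gives 121(x + 10)² -48(y - 10)² = -13108 + 12100 - 4800 = -5808.
Divide through by -5808 to get (y - 10)²/121 - (x + 10)²/48 = 1.
Hyperbola, center (-10, 10), transverse axis vertical; a² = 121, b² = 48.
a = 11. Vertices at (h, k ± a).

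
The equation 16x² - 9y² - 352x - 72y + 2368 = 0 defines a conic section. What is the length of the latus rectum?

Group the x- and y-terms: 16(x² - 22x) -9(y² + 8y) = -2368
Complete the square: 16(x - 11)² -9(y + 4)² = -2368 + 1936 - 144 = -576
Divide by -576: (y + 4)²/64 - (x - 11)²/36 = 1
Hyperbola, center (11, -4), transverse axis vertical; a² = 64, b² = 36.
Latus rectum length = 2b²/a = 2·36/8 = 9.

9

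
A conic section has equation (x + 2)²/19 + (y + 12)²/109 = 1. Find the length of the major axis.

Center (-2, -12). The larger denominator 109 sits under the y-term, so the major axis is vertical; a² = 109, b² = 19.
a² = 109 so a = √109; the major axis has length 2a = 2√109.

2√109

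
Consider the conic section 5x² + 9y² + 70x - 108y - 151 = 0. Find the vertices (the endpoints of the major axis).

Collect terms: 5(x² + 14x) + 9(y² - 12y) = 151
Complete the square: 5(x + 7)² + 9(y - 6)² = 151 + 245 + 324 = 720
Divide through by 720 to get (x + 7)²/144 + (y - 6)²/80 = 1.
Ellipse, center (-7, 6), major axis horizontal; a² = 144, b² = 80.
a = 12. Vertices at (h ± a, k).

(-19, 6) and (5, 6)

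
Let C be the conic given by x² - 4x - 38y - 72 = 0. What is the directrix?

Only x is squared. Complete the square in x: (x - 2)² = 38(y + 2).
Vertex (2, -2); 4p = 38 so p = 19/2. Opens up.
Directrix is the horizontal line y = k − p = -2 − (19/2) = -23/2.

y = -23/2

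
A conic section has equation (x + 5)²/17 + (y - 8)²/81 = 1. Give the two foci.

(-5, 0) and (-5, 16)

Center (-5, 8). The larger denominator 81 sits under the y-term, so the major axis is vertical; a² = 81, b² = 17.
c² = a² - b² = 81 - 17 = 64, so c = 8.
Foci lie on the vertical axis through the center: (h, k ± c).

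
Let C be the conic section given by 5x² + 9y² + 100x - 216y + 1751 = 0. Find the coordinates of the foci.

(-12, 12) and (-8, 12)

Group the x- and y-terms: 5(x² + 20x) + 9(y² - 24y) = -1751
Completing the square gives 5(x + 10)² + 9(y - 12)² = -1751 + 500 + 1296 = 45.
Divide through by 45 to get (x + 10)²/9 + (y - 12)²/5 = 1.
Ellipse, center (-10, 12), major axis horizontal; a² = 9, b² = 5.
c² = a² - b² = 9 - 5 = 4, so c = 2.
Foci lie on the horizontal axis through the center: (h ± c, k).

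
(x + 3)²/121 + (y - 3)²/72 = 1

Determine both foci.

Center (-3, 3). The larger denominator 121 sits under the x-term, so the major axis is horizontal; a² = 121, b² = 72.
c² = a² - b² = 121 - 72 = 49, so c = 7.
Foci lie on the horizontal axis through the center: (h ± c, k).

(-10, 3) and (4, 3)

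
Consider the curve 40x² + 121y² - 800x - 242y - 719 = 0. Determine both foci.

(1, 1) and (19, 1)

Group: 40(x² - 20x) + 121(y² - 2y) = 719
Complete the square in x and y: 40(x - 10)² + 121(y - 1)² = 719 + 4000 + 121 = 4840
Divide through by 4840 to get (x - 10)²/121 + (y - 1)²/40 = 1.
Ellipse, center (10, 1), major axis horizontal; a² = 121, b² = 40.
c² = a² - b² = 121 - 40 = 81, so c = 9.
Foci lie on the horizontal axis through the center: (h ± c, k).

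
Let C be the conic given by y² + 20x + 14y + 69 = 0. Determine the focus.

Only y is squared. Complete the square in y: (y + 7)² = -20(x + 1).
Vertex (-1, -7); 4p = -20 so p = -5. Opens left.
Focus is p units from the vertex along the axis: (h + p, k).

(-6, -7)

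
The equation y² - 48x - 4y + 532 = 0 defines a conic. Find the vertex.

Only y is squared. Complete the square in y: (y - 2)² = 48(x - 11).
Vertex (11, 2); 4p = 48 so p = 12. Opens right.

(11, 2)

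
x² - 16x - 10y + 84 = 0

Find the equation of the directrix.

Only x is squared. Complete the square in x: (x - 8)² = 10(y - 2).
Vertex (8, 2); 4p = 10 so p = 5/2. Opens up.
Directrix is the horizontal line y = k − p = 2 − (5/2) = -1/2.

y = -1/2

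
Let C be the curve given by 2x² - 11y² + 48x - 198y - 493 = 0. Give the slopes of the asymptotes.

√22/11 and -√22/11

Collect terms: 2(x² + 24x) -11(y² + 18y) = 493
2(x + 12)² -11(y + 9)² = 493 + 288 - 891 = -110
Dividing both sides by -110: (y + 9)²/10 - (x + 12)²/55 = 1
Hyperbola, center (-12, -9), transverse axis vertical; a² = 10, b² = 55.
For a vertical hyperbola the asymptotes have slope ±a/b.
Here that is ±√10/√55 = ±√22/11.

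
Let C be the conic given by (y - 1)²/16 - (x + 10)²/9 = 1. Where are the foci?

Center (-10, 1). The positive term is the y-term, so the transverse axis is vertical; a² = 16, b² = 9.
c² = a² + b² = 16 + 9 = 25, so c = 5.
Foci lie on the vertical axis through the center: (h, k ± c).

(-10, -4) and (-10, 6)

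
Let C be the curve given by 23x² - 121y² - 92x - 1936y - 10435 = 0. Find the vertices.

(-9, -8) and (13, -8)

Collect terms: 23(x² - 4x) -121(y² + 16y) = 10435
Complete the square: 23(x - 2)² -121(y + 8)² = 10435 + 92 - 7744 = 2783
Divide through by 2783 to get (x - 2)²/121 - (y + 8)²/23 = 1.
Hyperbola, center (2, -8), transverse axis horizontal; a² = 121, b² = 23.
a = 11. Vertices at (h ± a, k).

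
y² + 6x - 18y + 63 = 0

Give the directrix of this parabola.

Only y is squared. Complete the square in y: (y - 9)² = -6(x - 3).
Vertex (3, 9); 4p = -6 so p = -3/2. Opens left.
Directrix is the vertical line x = h − p = 3 − (-3/2) = 9/2.

x = 9/2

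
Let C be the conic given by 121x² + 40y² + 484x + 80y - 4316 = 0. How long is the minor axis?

Rearranging, 121(x² + 4x) + 40(y² + 2y) = 4316.
Complete the square in x and y: 121(x + 2)² + 40(y + 1)² = 4316 + 484 + 40 = 4840
Divide through by 4840 to get (x + 2)²/40 + (y + 1)²/121 = 1.
Ellipse, center (-2, -1), major axis vertical; a² = 121, b² = 40.
b² = 40 so b = 2√10; the minor axis has length 2b = 4√10.

4√10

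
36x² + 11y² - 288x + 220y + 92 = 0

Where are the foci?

(4, -20) and (4, 0)

Rearranging, 36(x² - 8x) + 11(y² + 20y) = -92.
36(x - 4)² + 11(y + 10)² = -92 + 576 + 1100 = 1584
Divide through by 1584 to get (x - 4)²/44 + (y + 10)²/144 = 1.
Ellipse, center (4, -10), major axis vertical; a² = 144, b² = 44.
c² = a² - b² = 144 - 44 = 100, so c = 10.
Foci lie on the vertical axis through the center: (h, k ± c).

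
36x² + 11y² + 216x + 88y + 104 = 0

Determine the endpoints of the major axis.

36(x² + 6x) + 11(y² + 8y) = -104
36(x + 3)² + 11(y + 4)² = -104 + 324 + 176 = 396
Divide by 396: (x + 3)²/11 + (y + 4)²/36 = 1
Ellipse, center (-3, -4), major axis vertical; a² = 36, b² = 11.
a = 6. Vertices at (h, k ± a).

(-3, -10) and (-3, 2)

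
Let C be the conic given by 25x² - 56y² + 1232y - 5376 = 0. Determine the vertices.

(0, 6) and (0, 16)

Group the x- and y-terms: 25x² -56(y² - 22y) = 5376
Completing the square gives 25x² -56(y - 11)² = 5376 + 0 - 6776 = -1400.
Divide by -1400: (y - 11)²/25 - x²/56 = 1
Hyperbola, center (0, 11), transverse axis vertical; a² = 25, b² = 56.
a = 5. Vertices at (h, k ± a).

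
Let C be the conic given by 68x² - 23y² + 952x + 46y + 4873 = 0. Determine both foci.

(-7, 1 - √91) and (-7, 1 + √91)

Rearranging, 68(x² + 14x) -23(y² - 2y) = -4873.
68(x + 7)² -23(y - 1)² = -4873 + 3332 - 23 = -1564
Divide through by -1564 to get (y - 1)²/68 - (x + 7)²/23 = 1.
Hyperbola, center (-7, 1), transverse axis vertical; a² = 68, b² = 23.
c² = a² + b² = 68 + 23 = 91, so c = √91.
Foci lie on the vertical axis through the center: (h, k ± c).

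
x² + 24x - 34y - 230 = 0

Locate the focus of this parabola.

Only x is squared. Complete the square in x: (x + 12)² = 34(y + 11).
Vertex (-12, -11); 4p = 34 so p = 17/2. Opens up.
Focus is p units from the vertex along the axis: (h, k + p).

(-12, -5/2)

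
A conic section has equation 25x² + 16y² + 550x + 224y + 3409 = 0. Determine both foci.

25(x² + 22x) + 16(y² + 14y) = -3409
25(x + 11)² + 16(y + 7)² = -3409 + 3025 + 784 = 400
Divide through by 400 to get (x + 11)²/16 + (y + 7)²/25 = 1.
Ellipse, center (-11, -7), major axis vertical; a² = 25, b² = 16.
c² = a² - b² = 25 - 16 = 9, so c = 3.
Foci lie on the vertical axis through the center: (h, k ± c).

(-11, -10) and (-11, -4)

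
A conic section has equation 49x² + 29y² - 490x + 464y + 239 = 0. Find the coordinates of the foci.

(5, -8 - 2√10) and (5, -8 + 2√10)

Group: 49(x² - 10x) + 29(y² + 16y) = -239
Complete the square: 49(x - 5)² + 29(y + 8)² = -239 + 1225 + 1856 = 2842
Divide through by 2842 to get (x - 5)²/58 + (y + 8)²/98 = 1.
Ellipse, center (5, -8), major axis vertical; a² = 98, b² = 58.
c² = a² - b² = 98 - 58 = 40, so c = 2√10.
Foci lie on the vertical axis through the center: (h, k ± c).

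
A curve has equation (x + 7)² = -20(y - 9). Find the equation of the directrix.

y = 14

Vertex (-7, 9); 4p = -20 so p = -5. Opens down.
Directrix is the horizontal line y = k − p = 9 − (-5) = 14.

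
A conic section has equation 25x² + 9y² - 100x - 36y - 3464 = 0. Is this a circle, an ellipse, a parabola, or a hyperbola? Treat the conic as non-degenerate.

No xy term. Coefficients of x² and y² are A = 25, C = 9.
A and C have the same sign but A ≠ C ⇒ ellipse.

ellipse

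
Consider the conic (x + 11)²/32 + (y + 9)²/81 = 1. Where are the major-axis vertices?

(-11, -18) and (-11, 0)

Center (-11, -9). The larger denominator 81 sits under the y-term, so the major axis is vertical; a² = 81, b² = 32.
a = 9. Vertices at (h, k ± a).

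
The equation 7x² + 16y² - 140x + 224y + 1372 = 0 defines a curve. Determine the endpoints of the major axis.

(6, -7) and (14, -7)

Rearranging, 7(x² - 20x) + 16(y² + 14y) = -1372.
Completing the square gives 7(x - 10)² + 16(y + 7)² = -1372 + 700 + 784 = 112.
Divide through by 112 to get (x - 10)²/16 + (y + 7)²/7 = 1.
Ellipse, center (10, -7), major axis horizontal; a² = 16, b² = 7.
a = 4. Vertices at (h ± a, k).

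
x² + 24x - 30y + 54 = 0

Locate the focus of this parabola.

Only x is squared. Complete the square in x: (x + 12)² = 30(y + 3).
Vertex (-12, -3); 4p = 30 so p = 15/2. Opens up.
Focus is p units from the vertex along the axis: (h, k + p).

(-12, 9/2)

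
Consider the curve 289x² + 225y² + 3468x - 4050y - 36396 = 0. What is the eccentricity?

Group: 289(x² + 12x) + 225(y² - 18y) = 36396
Completing the square gives 289(x + 6)² + 225(y - 9)² = 36396 + 10404 + 18225 = 65025.
Divide by 65025: (x + 6)²/225 + (y - 9)²/289 = 1
Ellipse, center (-6, 9), major axis vertical; a² = 289, b² = 225.
c² = a² - b² = 64, so c = 8.
e = c/a = 8/17.

e = 8/17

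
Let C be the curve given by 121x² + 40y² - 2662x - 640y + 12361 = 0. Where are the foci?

Collect terms: 121(x² - 22x) + 40(y² - 16y) = -12361
Complete the square in x and y: 121(x - 11)² + 40(y - 8)² = -12361 + 14641 + 2560 = 4840
Divide through by 4840 to get (x - 11)²/40 + (y - 8)²/121 = 1.
Ellipse, center (11, 8), major axis vertical; a² = 121, b² = 40.
c² = a² - b² = 121 - 40 = 81, so c = 9.
Foci lie on the vertical axis through the center: (h, k ± c).

(11, -1) and (11, 17)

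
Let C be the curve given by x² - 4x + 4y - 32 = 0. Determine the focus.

Only x is squared. Complete the square in x: (x - 2)² = -4(y - 9).
Vertex (2, 9); 4p = -4 so p = -1. Opens down.
Focus is p units from the vertex along the axis: (h, k + p).

(2, 8)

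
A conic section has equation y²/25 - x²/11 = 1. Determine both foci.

Center (0, 0). The positive term is the y-term, so the transverse axis is vertical; a² = 25, b² = 11.
c² = a² + b² = 25 + 11 = 36, so c = 6.
Foci lie on the vertical axis through the center: (h, k ± c).

(0, -6) and (0, 6)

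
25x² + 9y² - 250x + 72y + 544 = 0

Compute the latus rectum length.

18/5

25(x² - 10x) + 9(y² + 8y) = -544
Complete the square: 25(x - 5)² + 9(y + 4)² = -544 + 625 + 144 = 225
Divide through by 225 to get (x - 5)²/9 + (y + 4)²/25 = 1.
Ellipse, center (5, -4), major axis vertical; a² = 25, b² = 9.
Latus rectum length = 2b²/a = 2·9/5 = 18/5.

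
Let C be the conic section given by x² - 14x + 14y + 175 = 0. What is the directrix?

y = -11/2

Only x is squared. Complete the square in x: (x - 7)² = -14(y + 9).
Vertex (7, -9); 4p = -14 so p = -7/2. Opens down.
Directrix is the horizontal line y = k − p = -9 − (-7/2) = -11/2.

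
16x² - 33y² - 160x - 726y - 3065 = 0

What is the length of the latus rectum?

16(x² - 10x) -33(y² + 22y) = 3065
Complete the square: 16(x - 5)² -33(y + 11)² = 3065 + 400 - 3993 = -528
Divide by -528: (y + 11)²/16 - (x - 5)²/33 = 1
Hyperbola, center (5, -11), transverse axis vertical; a² = 16, b² = 33.
Latus rectum length = 2b²/a = 2·33/4 = 33/2.

33/2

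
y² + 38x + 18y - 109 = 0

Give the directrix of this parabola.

Only y is squared. Complete the square in y: (y + 9)² = -38(x - 5).
Vertex (5, -9); 4p = -38 so p = -19/2. Opens left.
Directrix is the vertical line x = h − p = 5 − (-19/2) = 29/2.

x = 29/2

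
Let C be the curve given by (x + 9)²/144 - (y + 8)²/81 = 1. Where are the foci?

(-24, -8) and (6, -8)

Center (-9, -8). The positive term is the x-term, so the transverse axis is horizontal; a² = 144, b² = 81.
c² = a² + b² = 144 + 81 = 225, so c = 15.
Foci lie on the horizontal axis through the center: (h ± c, k).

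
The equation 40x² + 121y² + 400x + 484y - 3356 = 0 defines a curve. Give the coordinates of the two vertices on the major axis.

(-16, -2) and (6, -2)

Group: 40(x² + 10x) + 121(y² + 4y) = 3356
Complete the square: 40(x + 5)² + 121(y + 2)² = 3356 + 1000 + 484 = 4840
Divide through by 4840 to get (x + 5)²/121 + (y + 2)²/40 = 1.
Ellipse, center (-5, -2), major axis horizontal; a² = 121, b² = 40.
a = 11. Vertices at (h ± a, k).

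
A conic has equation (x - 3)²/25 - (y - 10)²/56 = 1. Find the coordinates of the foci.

(-6, 10) and (12, 10)

Center (3, 10). The positive term is the x-term, so the transverse axis is horizontal; a² = 25, b² = 56.
c² = a² + b² = 25 + 56 = 81, so c = 9.
Foci lie on the horizontal axis through the center: (h ± c, k).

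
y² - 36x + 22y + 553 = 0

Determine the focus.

Only y is squared. Complete the square in y: (y + 11)² = 36(x - 12).
Vertex (12, -11); 4p = 36 so p = 9. Opens right.
Focus is p units from the vertex along the axis: (h + p, k).

(21, -11)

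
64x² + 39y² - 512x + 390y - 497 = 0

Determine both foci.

Rearranging, 64(x² - 8x) + 39(y² + 10y) = 497.
Complete the square: 64(x - 4)² + 39(y + 5)² = 497 + 1024 + 975 = 2496
Divide through by 2496 to get (x - 4)²/39 + (y + 5)²/64 = 1.
Ellipse, center (4, -5), major axis vertical; a² = 64, b² = 39.
c² = a² - b² = 64 - 39 = 25, so c = 5.
Foci lie on the vertical axis through the center: (h, k ± c).

(4, -10) and (4, 0)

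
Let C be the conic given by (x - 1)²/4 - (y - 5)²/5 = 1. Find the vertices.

(-1, 5) and (3, 5)

Center (1, 5). The positive term is the x-term, so the transverse axis is horizontal; a² = 4, b² = 5.
a = 2. Vertices at (h ± a, k).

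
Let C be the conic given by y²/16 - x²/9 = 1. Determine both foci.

(0, -5) and (0, 5)

Center (0, 0). The positive term is the y-term, so the transverse axis is vertical; a² = 16, b² = 9.
c² = a² + b² = 16 + 9 = 25, so c = 5.
Foci lie on the vertical axis through the center: (h, k ± c).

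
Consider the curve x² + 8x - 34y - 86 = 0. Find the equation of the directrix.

Only x is squared. Complete the square in x: (x + 4)² = 34(y + 3).
Vertex (-4, -3); 4p = 34 so p = 17/2. Opens up.
Directrix is the horizontal line y = k − p = -3 − (17/2) = -23/2.

y = -23/2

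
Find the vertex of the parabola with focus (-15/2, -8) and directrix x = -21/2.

(-9, -8)

The vertex is the midpoint between the focus and the directrix along the axis of symmetry.
Axis is horizontal (directrix is vertical). Vertex x-coordinate = (-15/2 + (-21/2))/2 = -9; y-coordinate = -8.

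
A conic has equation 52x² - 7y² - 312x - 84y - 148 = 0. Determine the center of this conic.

(3, -6)

Rearranging, 52(x² - 6x) -7(y² + 12y) = 148.
Complete the square: 52(x - 3)² -7(y + 6)² = 148 + 468 - 252 = 364
Divide by 364: (x - 3)²/7 - (y + 6)²/52 = 1
Hyperbola with center (3, -6).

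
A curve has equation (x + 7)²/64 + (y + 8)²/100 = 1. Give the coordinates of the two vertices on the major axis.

Center (-7, -8). The larger denominator 100 sits under the y-term, so the major axis is vertical; a² = 100, b² = 64.
a = 10. Vertices at (h, k ± a).

(-7, -18) and (-7, 2)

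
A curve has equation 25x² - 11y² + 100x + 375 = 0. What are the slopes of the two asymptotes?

5√11/11 and -5√11/11

25(x² + 4x) -11y² = -375
Complete the square: 25(x + 2)² -11y² = -375 + 100 + 0 = -275
Divide by -275: y²/25 - (x + 2)²/11 = 1
Hyperbola, center (-2, 0), transverse axis vertical; a² = 25, b² = 11.
For a vertical hyperbola the asymptotes have slope ±a/b.
Here that is ±5/√11 = ±5√11/11.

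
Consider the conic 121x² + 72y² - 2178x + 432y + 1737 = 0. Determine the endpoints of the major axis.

121(x² - 18x) + 72(y² + 6y) = -1737
Complete the square: 121(x - 9)² + 72(y + 3)² = -1737 + 9801 + 648 = 8712
Divide through by 8712 to get (x - 9)²/72 + (y + 3)²/121 = 1.
Ellipse, center (9, -3), major axis vertical; a² = 121, b² = 72.
a = 11. Vertices at (h, k ± a).

(9, -14) and (9, 8)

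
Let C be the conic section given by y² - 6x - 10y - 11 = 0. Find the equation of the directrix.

Only y is squared. Complete the square in y: (y - 5)² = 6(x + 6).
Vertex (-6, 5); 4p = 6 so p = 3/2. Opens right.
Directrix is the vertical line x = h − p = -6 − (3/2) = -15/2.

x = -15/2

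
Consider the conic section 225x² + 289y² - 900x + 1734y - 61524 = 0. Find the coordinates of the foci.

Collect terms: 225(x² - 4x) + 289(y² + 6y) = 61524
Completing the square gives 225(x - 2)² + 289(y + 3)² = 61524 + 900 + 2601 = 65025.
Dividing both sides by 65025: (x - 2)²/289 + (y + 3)²/225 = 1
Ellipse, center (2, -3), major axis horizontal; a² = 289, b² = 225.
c² = a² - b² = 289 - 225 = 64, so c = 8.
Foci lie on the horizontal axis through the center: (h ± c, k).

(-6, -3) and (10, -3)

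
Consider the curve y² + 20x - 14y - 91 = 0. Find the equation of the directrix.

x = 12

Only y is squared. Complete the square in y: (y - 7)² = -20(x - 7).
Vertex (7, 7); 4p = -20 so p = -5. Opens left.
Directrix is the vertical line x = h − p = 7 − (-5) = 12.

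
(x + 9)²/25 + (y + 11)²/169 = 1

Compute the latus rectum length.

Center (-9, -11). The larger denominator 169 sits under the y-term, so the major axis is vertical; a² = 169, b² = 25.
Latus rectum length = 2b²/a = 2·25/13 = 50/13.

50/13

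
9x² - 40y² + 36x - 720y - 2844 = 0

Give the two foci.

(-2, -16) and (-2, -2)

Group: 9(x² + 4x) -40(y² + 18y) = 2844
Complete the square in x and y: 9(x + 2)² -40(y + 9)² = 2844 + 36 - 3240 = -360
Divide by -360: (y + 9)²/9 - (x + 2)²/40 = 1
Hyperbola, center (-2, -9), transverse axis vertical; a² = 9, b² = 40.
c² = a² + b² = 9 + 40 = 49, so c = 7.
Foci lie on the vertical axis through the center: (h, k ± c).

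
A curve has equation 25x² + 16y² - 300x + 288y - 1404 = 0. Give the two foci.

25(x² - 12x) + 16(y² + 18y) = 1404
Complete the square in x and y: 25(x - 6)² + 16(y + 9)² = 1404 + 900 + 1296 = 3600
Divide by 3600: (x - 6)²/144 + (y + 9)²/225 = 1
Ellipse, center (6, -9), major axis vertical; a² = 225, b² = 144.
c² = a² - b² = 225 - 144 = 81, so c = 9.
Foci lie on the vertical axis through the center: (h, k ± c).

(6, -18) and (6, 0)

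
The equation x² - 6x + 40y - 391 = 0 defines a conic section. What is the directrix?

y = 20

Only x is squared. Complete the square in x: (x - 3)² = -40(y - 10).
Vertex (3, 10); 4p = -40 so p = -10. Opens down.
Directrix is the horizontal line y = k − p = 10 − (-10) = 20.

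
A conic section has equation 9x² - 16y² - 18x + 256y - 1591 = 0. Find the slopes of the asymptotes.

3/4 and -3/4

Group the x- and y-terms: 9(x² - 2x) -16(y² - 16y) = 1591
Completing the square gives 9(x - 1)² -16(y - 8)² = 1591 + 9 - 1024 = 576.
Divide through by 576 to get (x - 1)²/64 - (y - 8)²/36 = 1.
Hyperbola, center (1, 8), transverse axis horizontal; a² = 64, b² = 36.
For a horizontal hyperbola the asymptotes have slope ±b/a.
Here that is ±6/8 = ±3/4.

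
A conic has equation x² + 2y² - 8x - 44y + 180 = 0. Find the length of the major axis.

(x² - 8x) + 2(y² - 22y) = -180
Complete the square in x and y: (x - 4)² + 2(y - 11)² = -180 + 16 + 242 = 78
Divide through by 78 to get (x - 4)²/78 + (y - 11)²/39 = 1.
Ellipse, center (4, 11), major axis horizontal; a² = 78, b² = 39.
a² = 78 so a = √78; the major axis has length 2a = 2√78.

2√78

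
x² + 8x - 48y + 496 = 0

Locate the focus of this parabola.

(-4, 22)

Only x is squared. Complete the square in x: (x + 4)² = 48(y - 10).
Vertex (-4, 10); 4p = 48 so p = 12. Opens up.
Focus is p units from the vertex along the axis: (h, k + p).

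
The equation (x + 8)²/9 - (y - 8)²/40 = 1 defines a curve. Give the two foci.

(-15, 8) and (-1, 8)

Center (-8, 8). The positive term is the x-term, so the transverse axis is horizontal; a² = 9, b² = 40.
c² = a² + b² = 9 + 40 = 49, so c = 7.
Foci lie on the horizontal axis through the center: (h ± c, k).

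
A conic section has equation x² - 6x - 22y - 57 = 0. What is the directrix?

Only x is squared. Complete the square in x: (x - 3)² = 22(y + 3).
Vertex (3, -3); 4p = 22 so p = 11/2. Opens up.
Directrix is the horizontal line y = k − p = -3 − (11/2) = -17/2.

y = -17/2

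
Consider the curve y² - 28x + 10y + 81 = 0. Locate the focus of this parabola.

Only y is squared. Complete the square in y: (y + 5)² = 28(x - 2).
Vertex (2, -5); 4p = 28 so p = 7. Opens right.
Focus is p units from the vertex along the axis: (h + p, k).

(9, -5)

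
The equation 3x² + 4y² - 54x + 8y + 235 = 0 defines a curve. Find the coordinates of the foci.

Collect terms: 3(x² - 18x) + 4(y² + 2y) = -235
Complete the square in x and y: 3(x - 9)² + 4(y + 1)² = -235 + 243 + 4 = 12
Divide through by 12 to get (x - 9)²/4 + (y + 1)²/3 = 1.
Ellipse, center (9, -1), major axis horizontal; a² = 4, b² = 3.
c² = a² - b² = 4 - 3 = 1, so c = 1.
Foci lie on the horizontal axis through the center: (h ± c, k).

(8, -1) and (10, -1)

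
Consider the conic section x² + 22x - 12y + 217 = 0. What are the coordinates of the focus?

Only x is squared. Complete the square in x: (x + 11)² = 12(y - 8).
Vertex (-11, 8); 4p = 12 so p = 3. Opens up.
Focus is p units from the vertex along the axis: (h, k + p).

(-11, 11)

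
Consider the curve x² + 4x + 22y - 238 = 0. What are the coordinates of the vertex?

Only x is squared. Complete the square in x: (x + 2)² = -22(y - 11).
Vertex (-2, 11); 4p = -22 so p = -11/2. Opens down.

(-2, 11)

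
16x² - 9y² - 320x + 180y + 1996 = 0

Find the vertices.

Group: 16(x² - 20x) -9(y² - 20y) = -1996
Complete the square: 16(x - 10)² -9(y - 10)² = -1996 + 1600 - 900 = -1296
Divide through by -1296 to get (y - 10)²/144 - (x - 10)²/81 = 1.
Hyperbola, center (10, 10), transverse axis vertical; a² = 144, b² = 81.
a = 12. Vertices at (h, k ± a).

(10, -2) and (10, 22)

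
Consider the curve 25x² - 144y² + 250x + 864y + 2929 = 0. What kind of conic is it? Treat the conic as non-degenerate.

hyperbola

No xy term. Coefficients of x² and y² are A = 25, C = -144.
A and C have opposite signs ⇒ hyperbola.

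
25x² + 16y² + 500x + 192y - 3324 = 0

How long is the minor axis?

32

Group: 25(x² + 20x) + 16(y² + 12y) = 3324
Complete the square in x and y: 25(x + 10)² + 16(y + 6)² = 3324 + 2500 + 576 = 6400
Dividing both sides by 6400: (x + 10)²/256 + (y + 6)²/400 = 1
Ellipse, center (-10, -6), major axis vertical; a² = 400, b² = 256.
b² = 256 so b = 16; the minor axis has length 2b = 32.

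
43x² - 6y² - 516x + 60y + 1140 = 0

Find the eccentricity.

Group: 43(x² - 12x) -6(y² - 10y) = -1140
43(x - 6)² -6(y - 5)² = -1140 + 1548 - 150 = 258
Divide through by 258 to get (x - 6)²/6 - (y - 5)²/43 = 1.
Hyperbola, center (6, 5), transverse axis horizontal; a² = 6, b² = 43.
c² = a² + b² = 49, so c = 7.
e = c/a = 7/√6 = 7√6/6.

e = 7√6/6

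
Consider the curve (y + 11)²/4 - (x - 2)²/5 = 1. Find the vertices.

Center (2, -11). The positive term is the y-term, so the transverse axis is vertical; a² = 4, b² = 5.
a = 2. Vertices at (h, k ± a).

(2, -13) and (2, -9)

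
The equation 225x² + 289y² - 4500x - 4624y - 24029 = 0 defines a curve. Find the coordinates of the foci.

Rearranging, 225(x² - 20x) + 289(y² - 16y) = 24029.
Complete the square: 225(x - 10)² + 289(y - 8)² = 24029 + 22500 + 18496 = 65025
Divide through by 65025 to get (x - 10)²/289 + (y - 8)²/225 = 1.
Ellipse, center (10, 8), major axis horizontal; a² = 289, b² = 225.
c² = a² - b² = 289 - 225 = 64, so c = 8.
Foci lie on the horizontal axis through the center: (h ± c, k).

(2, 8) and (18, 8)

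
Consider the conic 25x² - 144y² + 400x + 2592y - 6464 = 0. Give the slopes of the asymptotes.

Rearranging, 25(x² + 16x) -144(y² - 18y) = 6464.
Complete the square: 25(x + 8)² -144(y - 9)² = 6464 + 1600 - 11664 = -3600
Dividing both sides by -3600: (y - 9)²/25 - (x + 8)²/144 = 1
Hyperbola, center (-8, 9), transverse axis vertical; a² = 25, b² = 144.
For a vertical hyperbola the asymptotes have slope ±a/b.
Here that is ±5/12.

5/12 and -5/12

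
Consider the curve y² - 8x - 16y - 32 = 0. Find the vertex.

Only y is squared. Complete the square in y: (y - 8)² = 8(x + 12).
Vertex (-12, 8); 4p = 8 so p = 2. Opens right.

(-12, 8)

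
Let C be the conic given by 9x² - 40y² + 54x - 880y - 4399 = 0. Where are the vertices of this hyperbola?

9(x² + 6x) -40(y² + 22y) = 4399
Complete the square: 9(x + 3)² -40(y + 11)² = 4399 + 81 - 4840 = -360
Divide by -360: (y + 11)²/9 - (x + 3)²/40 = 1
Hyperbola, center (-3, -11), transverse axis vertical; a² = 9, b² = 40.
a = 3. Vertices at (h, k ± a).

(-3, -14) and (-3, -8)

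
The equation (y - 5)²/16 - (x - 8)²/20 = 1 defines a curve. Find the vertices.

Center (8, 5). The positive term is the y-term, so the transverse axis is vertical; a² = 16, b² = 20.
a = 4. Vertices at (h, k ± a).

(8, 1) and (8, 9)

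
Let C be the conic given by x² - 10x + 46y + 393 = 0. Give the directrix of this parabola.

Only x is squared. Complete the square in x: (x - 5)² = -46(y + 8).
Vertex (5, -8); 4p = -46 so p = -23/2. Opens down.
Directrix is the horizontal line y = k − p = -8 − (-23/2) = 7/2.

y = 7/2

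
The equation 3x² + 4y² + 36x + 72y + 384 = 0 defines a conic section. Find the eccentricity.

e = 1/2

Collect terms: 3(x² + 12x) + 4(y² + 18y) = -384
Complete the square: 3(x + 6)² + 4(y + 9)² = -384 + 108 + 324 = 48
Divide through by 48 to get (x + 6)²/16 + (y + 9)²/12 = 1.
Ellipse, center (-6, -9), major axis horizontal; a² = 16, b² = 12.
c² = a² - b² = 4, so c = 2.
e = c/a = 2/4 = 1/2.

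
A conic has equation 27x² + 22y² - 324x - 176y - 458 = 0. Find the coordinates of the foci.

Rearranging, 27(x² - 12x) + 22(y² - 8y) = 458.
Complete the square: 27(x - 6)² + 22(y - 4)² = 458 + 972 + 352 = 1782
Divide by 1782: (x - 6)²/66 + (y - 4)²/81 = 1
Ellipse, center (6, 4), major axis vertical; a² = 81, b² = 66.
c² = a² - b² = 81 - 66 = 15, so c = √15.
Foci lie on the vertical axis through the center: (h, k ± c).

(6, 4 - √15) and (6, 4 + √15)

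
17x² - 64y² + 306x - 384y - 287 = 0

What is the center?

(-9, -3)

Group the x- and y-terms: 17(x² + 18x) -64(y² + 6y) = 287
Complete the square: 17(x + 9)² -64(y + 3)² = 287 + 1377 - 576 = 1088
Divide through by 1088 to get (x + 9)²/64 - (y + 3)²/17 = 1.
Hyperbola with center (-9, -3).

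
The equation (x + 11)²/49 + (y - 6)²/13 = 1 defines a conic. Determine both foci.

Center (-11, 6). The larger denominator 49 sits under the x-term, so the major axis is horizontal; a² = 49, b² = 13.
c² = a² - b² = 49 - 13 = 36, so c = 6.
Foci lie on the horizontal axis through the center: (h ± c, k).

(-17, 6) and (-5, 6)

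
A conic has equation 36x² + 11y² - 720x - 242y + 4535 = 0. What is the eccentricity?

Group: 36(x² - 20x) + 11(y² - 22y) = -4535
Complete the square in x and y: 36(x - 10)² + 11(y - 11)² = -4535 + 3600 + 1331 = 396
Divide by 396: (x - 10)²/11 + (y - 11)²/36 = 1
Ellipse, center (10, 11), major axis vertical; a² = 36, b² = 11.
c² = a² - b² = 25, so c = 5.
e = c/a = 5/6.

e = 5/6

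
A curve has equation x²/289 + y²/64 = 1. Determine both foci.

(-15, 0) and (15, 0)

Center (0, 0). The larger denominator 289 sits under the x-term, so the major axis is horizontal; a² = 289, b² = 64.
c² = a² - b² = 289 - 64 = 225, so c = 15.
Foci lie on the horizontal axis through the center: (h ± c, k).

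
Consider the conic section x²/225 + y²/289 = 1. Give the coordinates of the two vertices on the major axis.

(0, -17) and (0, 17)

Center (0, 0). The larger denominator 289 sits under the y-term, so the major axis is vertical; a² = 289, b² = 225.
a = 17. Vertices at (h, k ± a).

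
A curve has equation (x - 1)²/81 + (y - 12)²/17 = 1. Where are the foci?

Center (1, 12). The larger denominator 81 sits under the x-term, so the major axis is horizontal; a² = 81, b² = 17.
c² = a² - b² = 81 - 17 = 64, so c = 8.
Foci lie on the horizontal axis through the center: (h ± c, k).

(-7, 12) and (9, 12)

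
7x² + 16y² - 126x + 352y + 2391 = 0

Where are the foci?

Group the x- and y-terms: 7(x² - 18x) + 16(y² + 22y) = -2391
Complete the square in x and y: 7(x - 9)² + 16(y + 11)² = -2391 + 567 + 1936 = 112
Divide by 112: (x - 9)²/16 + (y + 11)²/7 = 1
Ellipse, center (9, -11), major axis horizontal; a² = 16, b² = 7.
c² = a² - b² = 16 - 7 = 9, so c = 3.
Foci lie on the horizontal axis through the center: (h ± c, k).

(6, -11) and (12, -11)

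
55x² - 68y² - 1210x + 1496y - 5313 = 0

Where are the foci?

(11 - √123, 11) and (11 + √123, 11)

55(x² - 22x) -68(y² - 22y) = 5313
55(x - 11)² -68(y - 11)² = 5313 + 6655 - 8228 = 3740
Divide through by 3740 to get (x - 11)²/68 - (y - 11)²/55 = 1.
Hyperbola, center (11, 11), transverse axis horizontal; a² = 68, b² = 55.
c² = a² + b² = 68 + 55 = 123, so c = √123.
Foci lie on the horizontal axis through the center: (h ± c, k).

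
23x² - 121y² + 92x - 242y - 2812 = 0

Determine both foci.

(-14, -1) and (10, -1)

Group the x- and y-terms: 23(x² + 4x) -121(y² + 2y) = 2812
Complete the square in x and y: 23(x + 2)² -121(y + 1)² = 2812 + 92 - 121 = 2783
Divide by 2783: (x + 2)²/121 - (y + 1)²/23 = 1
Hyperbola, center (-2, -1), transverse axis horizontal; a² = 121, b² = 23.
c² = a² + b² = 121 + 23 = 144, so c = 12.
Foci lie on the horizontal axis through the center: (h ± c, k).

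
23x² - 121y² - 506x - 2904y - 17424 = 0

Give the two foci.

Group: 23(x² - 22x) -121(y² + 24y) = 17424
23(x - 11)² -121(y + 12)² = 17424 + 2783 - 17424 = 2783
Divide through by 2783 to get (x - 11)²/121 - (y + 12)²/23 = 1.
Hyperbola, center (11, -12), transverse axis horizontal; a² = 121, b² = 23.
c² = a² + b² = 121 + 23 = 144, so c = 12.
Foci lie on the horizontal axis through the center: (h ± c, k).

(-1, -12) and (23, -12)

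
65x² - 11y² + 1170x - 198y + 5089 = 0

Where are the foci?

Group the x- and y-terms: 65(x² + 18x) -11(y² + 18y) = -5089
65(x + 9)² -11(y + 9)² = -5089 + 5265 - 891 = -715
Divide by -715: (y + 9)²/65 - (x + 9)²/11 = 1
Hyperbola, center (-9, -9), transverse axis vertical; a² = 65, b² = 11.
c² = a² + b² = 65 + 11 = 76, so c = 2√19.
Foci lie on the vertical axis through the center: (h, k ± c).

(-9, -9 - 2√19) and (-9, -9 + 2√19)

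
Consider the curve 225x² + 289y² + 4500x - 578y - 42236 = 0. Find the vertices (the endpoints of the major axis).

(-27, 1) and (7, 1)

225(x² + 20x) + 289(y² - 2y) = 42236
Completing the square gives 225(x + 10)² + 289(y - 1)² = 42236 + 22500 + 289 = 65025.
Dividing both sides by 65025: (x + 10)²/289 + (y - 1)²/225 = 1
Ellipse, center (-10, 1), major axis horizontal; a² = 289, b² = 225.
a = 17. Vertices at (h ± a, k).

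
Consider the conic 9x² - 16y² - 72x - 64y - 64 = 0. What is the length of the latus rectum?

9/2

9(x² - 8x) -16(y² + 4y) = 64
Completing the square gives 9(x - 4)² -16(y + 2)² = 64 + 144 - 64 = 144.
Divide by 144: (x - 4)²/16 - (y + 2)²/9 = 1
Hyperbola, center (4, -2), transverse axis horizontal; a² = 16, b² = 9.
Latus rectum length = 2b²/a = 2·9/4 = 9/2.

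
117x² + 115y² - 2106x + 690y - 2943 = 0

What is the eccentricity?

117(x² - 18x) + 115(y² + 6y) = 2943
Completing the square gives 117(x - 9)² + 115(y + 3)² = 2943 + 9477 + 1035 = 13455.
Divide through by 13455 to get (x - 9)²/115 + (y + 3)²/117 = 1.
Ellipse, center (9, -3), major axis vertical; a² = 117, b² = 115.
c² = a² - b² = 2, so c = √2.
e = c/a = √2/3√13 = √26/39.

e = √26/39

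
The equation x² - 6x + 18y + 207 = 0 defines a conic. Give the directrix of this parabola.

y = -13/2

Only x is squared. Complete the square in x: (x - 3)² = -18(y + 11).
Vertex (3, -11); 4p = -18 so p = -9/2. Opens down.
Directrix is the horizontal line y = k − p = -11 − (-9/2) = -13/2.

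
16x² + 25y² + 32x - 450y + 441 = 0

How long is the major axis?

20

Group the x- and y-terms: 16(x² + 2x) + 25(y² - 18y) = -441
16(x + 1)² + 25(y - 9)² = -441 + 16 + 2025 = 1600
Divide by 1600: (x + 1)²/100 + (y - 9)²/64 = 1
Ellipse, center (-1, 9), major axis horizontal; a² = 100, b² = 64.
a² = 100 so a = 10; the major axis has length 2a = 20.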